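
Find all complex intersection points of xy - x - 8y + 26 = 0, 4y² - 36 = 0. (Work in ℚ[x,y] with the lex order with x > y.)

{(25/2, -3), (-1, 3)}

Compute a lex Gröbner basis by Buchberger's algorithm.
f_1 = xy - x - 8y + 26, LT = xy.
f_2 = 4y² - 36, LT = y².

S(f_1,f_2): lcm = xy². S = -xy + 9x - 8y² + 26y.
  leading term xy: subtract (-1)·f_1 from -xy + 9x - 8y² + 26y → 8x - 8y² + 18y + 26
  leading term x: no divisor's leading term divides it; move 8x to the remainder.
  leading term y²: subtract (-2)·f_2 from -8y² + 18y + 26 → 18y - 46
  leading term y: no divisor's leading term divides it; move 18y to the remainder.
  leading term 1: no divisor's leading term divides it; move -46 to the remainder.
  remainder 8x + 18y - 46 ≠ 0; add h_3 = 8x + 18y - 46 to the basis.

The other S-polynomials (S(f_1,h_3), S(f_2,h_3)) all reduce to 0 modulo the current basis, so we have a Gröbner basis.
Inter-reduce: drop elements whose leading term is divisible by another's, tail-reduce, and make monic.
Reduced Gröbner basis: {x + 9/4y - 23/4, y² - 9}.

Since the basis is lex-ordered, y² - 9 is univariate in y. Its roots are {-3, 3}. Back-substituting each root into the other basis elements fixes the other coordinates.
  y = -3: the earlier basis element becomes x - 25/2 = 0, giving x = 25/2 — point (25/2, -3).
  y = 3: the earlier basis element becomes x + 1 = 0, giving x = -1 — point (-1, 3).
Substituting each solution back into the original system confirms all equations vanish.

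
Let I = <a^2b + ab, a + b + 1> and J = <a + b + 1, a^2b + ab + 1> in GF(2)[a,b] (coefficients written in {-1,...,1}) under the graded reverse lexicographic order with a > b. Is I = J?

No, the ideals differ.

For a fixed monomial order, each ideal has a unique reduced Gröbner basis; comparing bases decides equality.
Buchberger on the first generating set:
f_1 = a^2b + ab, LT = a^2b.
f_2 = a + b + 1, LT = a.

S(f_1,f_2): lcm = a^2b. S = ab^2.
  reduce S modulo (f_1, f_2):
  remainder b^3 + b^2 ≠ 0; add g_3 = b^3 + b^2 to the basis.

The other S-polynomials (S(f_1,g_3), S(f_2,g_3)) all reduce to 0 modulo the current basis, so we have a Gröbner basis.
Inter-reduce: drop elements whose leading term is divisible by another's, tail-reduce, and make monic.
Reduced Gröbner basis: {b^3 + b^2, a + b + 1}.

Buchberger on the second generating set:
h_1 = a + b + 1, LT = a.
h_2 = a^2b + ab + 1, LT = a^2b.

S(h_1,h_2): lcm = a^2b. S = ab^2 + 1.
  reduce S modulo (h_1, h_2):
  remainder b^3 + b^2 + 1 ≠ 0; add k_3 = b^3 + b^2 + 1 to the basis.

The other S-polynomials (S(h_1,k_3), S(h_2,k_3)) all reduce to 0 modulo the current basis, so we have a Gröbner basis.
Inter-reduce: drop elements whose leading term is divisible by another's, tail-reduce, and make monic.
Reduced Gröbner basis: {b^3 + b^2 + 1, a + b + 1}.

The bases are distinct; the ideals are different.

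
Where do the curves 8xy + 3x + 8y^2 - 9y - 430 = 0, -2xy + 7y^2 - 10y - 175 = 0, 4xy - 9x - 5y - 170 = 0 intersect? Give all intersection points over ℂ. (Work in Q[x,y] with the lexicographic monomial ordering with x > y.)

{(-5, -5)}

Compute a lex Gröbner basis by Buchberger's algorithm.
f_1 = 8xy + 3x + 8y^2 - 9y - 430, LT = xy.
f_2 = -2xy + 7y^2 - 10y - 175, LT = xy.
f_3 = 4xy - 9x - 5y - 170, LT = xy.

S(f_1,f_2): lcm = xy. S = 3/8x + 9/2y^2 - 49/8y - 565/4.
  leading term x: no divisor's leading term divides it; move 3/8x to the remainder.
  leading term y^2: no divisor's leading term divides it; move 9/2y^2 to the remainder.
  leading term y: no divisor's leading term divides it; move -49/8y to the remainder.
  leading term 1: no divisor's leading term divides it; move -565/4 to the remainder.
  remainder 3/8x + 9/2y^2 - 49/8y - 565/4 ≠ 0; add h_4 = 3/8x + 9/2y^2 - 49/8y - 565/4 to the basis.

S(f_1,f_3): lcm = xy. S = 21/8x + y^2 + 1/8y - 45/4.
  leading term x: subtract (7)·h_4 from 21/8x + y^2 + 1/8y - 45/4 → -61/2y^2 + 43y + 1955/2
  leading term y^2: no divisor's leading term divides it; move -61/2y^2 to the remainder.
  leading term y: no divisor's leading term divides it; move 43y to the remainder.
  leading term 1: no divisor's leading term divides it; move 1955/2 to the remainder.
  remainder -61/2y^2 + 43y + 1955/2 ≠ 0; add h_5 = -61/2y^2 + 43y + 1955/2 to the basis.

S(f_1,h_4): lcm = xy. S = 3/8x - 12y^3 + 52/3y^2 + 9013/24y - 215/4.
  leading term x: subtract (1)·h_4 from 3/8x - 12y^3 + 52/3y^2 + 9013/24y - 215/4 → -12y^3 + 77/6y^2 + 1145/3y + 175/2
  leading term y^3: subtract (24/61y)·h_5 from -12y^3 + 77/6y^2 + 1145/3y + 175/2 → -1495/366y^2 - 535/183y + 175/2
  leading term y^2: subtract (1495/11163)·h_5 from -1495/366y^2 - 535/183y + 175/2 → -96920/11163y - 484600/11163
  leading term y: no divisor's leading term divides it; move -96920/11163y to the remainder.
  leading term 1: no divisor's leading term divides it; move -484600/11163 to the remainder.
  remainder -96920/11163y - 484600/11163 ≠ 0; add h_6 = -96920/11163y - 484600/11163 to the basis.

The other S-polynomials (S(f_2,f_3), S(f_2,h_4), S(f_3,h_4), S(f_1,h_5), S(f_2,h_5), S(f_3,h_5), S(h_4,h_5), S(f_1,h_6), S(f_2,h_6), S(f_3,h_6), S(h_4,h_6), S(h_5,h_6)) all reduce to 0 modulo the current basis, so we have a Gröbner basis.
Inter-reduce: drop elements whose leading term is divisible by another's, tail-reduce, and make monic.
Reduced Gröbner basis: {x + 5, y + 5}.

Elimination: the polynomial y + 5 lies in the elimination ideal for y, so y ∈ {-5}. For each such y, the remaining basis elements (now univariate) give the rest of the solution.
  y = -5: the earlier basis element becomes x + 5 = 0, giving x = -5 — point (-5, -5).
Each listed point satisfies every original equation (direct substitution).
Zero-dimensionality of the ideal guarantees finitely many solutions over ℂ.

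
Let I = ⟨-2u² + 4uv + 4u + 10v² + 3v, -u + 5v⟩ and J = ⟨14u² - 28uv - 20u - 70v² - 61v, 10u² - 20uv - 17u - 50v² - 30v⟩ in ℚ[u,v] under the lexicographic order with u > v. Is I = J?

Yes, the ideals are equal.

Equality of ideals is decidable: compute both reduced Gröbner bases (unique for the ordering) and check whether they agree.
Buchberger on the first generating set:
f_1 = -2u² + 4uv + 4u + 10v² + 3v, LT = u².
f_2 = -u + 5v, LT = u.

S(f_1,f_2): lcm = u². S = 3uv - 2u - 5v² - 3/2v.
  leading term uv: subtract (-3v)·f_2 from 3uv - 2u - 5v² - 3/2v → -2u + 10v² - 3/2v
  leading term u: subtract (2)·f_2 from -2u + 10v² - 3/2v → 10v² - 23/2v
  leading term v²: no divisor's leading term divides it; move 10v² to the remainder.
  leading term v: no divisor's leading term divides it; move -23/2v to the remainder.
  remainder 10v² - 23/2v ≠ 0; add g_3 = 10v² - 23/2v to the basis.

S(f_1,g_3): leading monomials are coprime, so the S-polynomial reduces to 0 (Buchberger's first criterion).
S(f_2,g_3): leading monomials are coprime, so the S-polynomial reduces to 0 (Buchberger's first criterion).
Every S-polynomial of the final basis reduces to 0, so we have a Gröbner basis.
Inter-reduce: drop elements whose leading term is divisible by another's, tail-reduce, and make monic.
Reduced Gröbner basis: {u - 5v, v² - 23/20v}.

Buchberger on the second generating set:
h_1 = 14u² - 28uv - 20u - 70v² - 61v, LT = u².
h_2 = 10u² - 20uv - 17u - 50v² - 30v, LT = u².

S(h_1,h_2): lcm = u². S = 19/70u - 19/14v.
  leading term u: no divisor's leading term divides it; move 19/70u to the remainder.
  leading term v: no divisor's leading term divides it; move -19/14v to the remainder.
  remainder 19/70u - 19/14v ≠ 0; add k_3 = 19/70u - 19/14v to the basis.

S(h_1,k_3): lcm = u². S = 3uv - 10/7u - 5v² - 61/14v.
  leading term uv: subtract (210/19v)·k_3 from 3uv - 10/7u - 5v² - 61/14v → -10/7u + 10v² - 61/14v
  leading term u: subtract (-100/19)·k_3 from -10/7u + 10v² - 61/14v → 10v² - 23/2v
  leading term v²: no divisor's leading term divides it; move 10v² to the remainder.
  leading term v: no divisor's leading term divides it; move -23/2v to the remainder.
  remainder 10v² - 23/2v ≠ 0; add k_4 = 10v² - 23/2v to the basis.

S(h_2,k_3): lcm = u². S = 3uv - 17/10u - 5v² - 3v.
  leading term uv: subtract (210/19v)·k_3 from 3uv - 17/10u - 5v² - 3v → -17/10u + 10v² - 3v
  leading term u: subtract (-119/19)·k_3 from -17/10u + 10v² - 3v → 10v² - 23/2v
  leading term v²: subtract (1)·k_4 from 10v² - 23/2v → 0
  remainder 0.

S(h_1,k_4): leading monomials are coprime, so the S-polynomial reduces to 0 (Buchberger's first criterion).
S(h_2,k_4): leading monomials are coprime, so the S-polynomial reduces to 0 (Buchberger's first criterion).
S(k_3,k_4): leading monomials are coprime, so the S-polynomial reduces to 0 (Buchberger's first criterion).
Every S-polynomial of the final basis reduces to 0, so we have a Gröbner basis.
Inter-reduce: drop elements whose leading term is divisible by another's, tail-reduce, and make monic.
Reduced Gröbner basis: {u - 5v, v² - 23/20v}.

The two bases agree; hence the ideals are identical.
The choice of monomial ordering does not affect the verdict — as long as both bases are computed under the same ordering, their equality decides ideal equality.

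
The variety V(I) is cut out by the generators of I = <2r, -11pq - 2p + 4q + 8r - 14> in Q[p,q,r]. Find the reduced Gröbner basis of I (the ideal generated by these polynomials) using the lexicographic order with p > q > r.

G = {pq + 2/11p - 4/11q + 14/11, r}

f_1 = 2r, LT = r.
f_2 = -11pq - 2p + 4q + 8r - 14, LT = pq.

S(f_1,f_2): leading monomials are coprime, so the S-polynomial reduces to 0 (Buchberger's first criterion).
Every S-polynomial of the final basis reduces to 0, so we have a Gröbner basis.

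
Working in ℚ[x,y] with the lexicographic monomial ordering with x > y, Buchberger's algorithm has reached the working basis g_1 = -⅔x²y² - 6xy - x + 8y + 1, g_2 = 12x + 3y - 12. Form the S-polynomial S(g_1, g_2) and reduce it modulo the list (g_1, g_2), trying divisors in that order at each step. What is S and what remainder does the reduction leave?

S(g_1, g_2) = -¼xy³ + xy² + 9xy + 3/2x - 12y - 3/2; remainder on division = 1/16y⁴ - ½y³ - 5/4y² - 27/8y.

lcm(LM(g_1), LM(g_2)) = x²y².
S = (lcm/LT(g_1))·g_1 − (lcm/LT(g_2))·g_2 = -¼xy³ + xy² + 9xy + 3/2x - 12y - 3/2.
Reduce S modulo (g_1, g_2) in that order:
  leading term xy³: subtract (-1/48y³)·g_2 from -¼xy³ + xy² + 9xy + 3/2x - 12y - 3/2 → xy² + 9xy + 3/2x + 1/16y⁴ - ¼y³ - 12y - 3/2
  leading term xy²: subtract (1/12y²)·g_2 from xy² + 9xy + 3/2x + 1/16y⁴ - ¼y³ - 12y - 3/2 → 9xy + 3/2x + 1/16y⁴ - ½y³ + y² - 12y - 3/2
  leading term xy: subtract (¾y)·g_2 from 9xy + 3/2x + 1/16y⁴ - ½y³ + y² - 12y - 3/2 → 3/2x + 1/16y⁴ - ½y³ - 5/4y² - 3y - 3/2
  leading term x: subtract (⅛)·g_2 from 3/2x + 1/16y⁴ - ½y³ - 5/4y² - 3y - 3/2 → 1/16y⁴ - ½y³ - 5/4y² - 27/8y
  leading term y⁴: no divisor's leading term divides it; move 1/16y⁴ to the remainder.
  leading term y³: no divisor's leading term divides it; move -½y³ to the remainder.
  leading term y²: no divisor's leading term divides it; move -5/4y² to the remainder.
  leading term y: no divisor's leading term divides it; move -27/8y to the remainder.
The remainder 1/16y⁴ - ½y³ - 5/4y² - 27/8y is nonzero, so it would be added as the next basis element.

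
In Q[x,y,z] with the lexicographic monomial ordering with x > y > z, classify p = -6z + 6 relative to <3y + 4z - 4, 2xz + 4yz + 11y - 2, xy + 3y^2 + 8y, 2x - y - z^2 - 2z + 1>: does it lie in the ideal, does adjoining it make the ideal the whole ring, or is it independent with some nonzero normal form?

First compute the reduced Gröbner basis of I by Buchberger's algorithm.
f_1 = 3y + 4z - 4, LT = y.
f_2 = 2xz + 4yz + 11y - 2, LT = xz.
f_3 = xy + 3y^2 + 8y, LT = xy.
f_4 = 2x - y - z^2 - 2z + 1, LT = x.

S(f_1,f_3): lcm = xy. S = 4/3xz - 4/3x - 3y^2 - 8y.
  leading term xz: subtract (2/3)·f_2 from 4/3xz - 4/3x - 3y^2 - 8y → -4/3x - 3y^2 - 8/3yz - 46/3y + 4/3
  leading term x: subtract (-2/3)·f_4 from -4/3x - 3y^2 - 8/3yz - 46/3y + 4/3 → -3y^2 - 8/3yz - 16y - 2/3z^2 - 4/3z + 2
  leading term y^2: subtract (-y)·f_1 from -3y^2 - 8/3yz - 16y - 2/3z^2 - 4/3z + 2 → 4/3yz - 20y - 2/3z^2 - 4/3z + 2
  leading term yz: subtract (4/9z)·f_1 from 4/3yz - 20y - 2/3z^2 - 4/3z + 2 → -20y - 22/9z^2 + 4/9z + 2
  leading term y: subtract (-20/3)·f_1 from -20y - 22/9z^2 + 4/9z + 2 → -22/9z^2 + 244/9z - 74/3
  leading term z^2: no divisor's leading term divides it; move -22/9z^2 to the remainder.
  leading term z: no divisor's leading term divides it; move 244/9z to the remainder.
  leading term 1: no divisor's leading term divides it; move -74/3 to the remainder.
  remainder -22/9z^2 + 244/9z - 74/3 ≠ 0; add h_5 = -22/9z^2 + 244/9z - 74/3 to the basis.

S(f_2,f_3): lcm = xyz. S = -y^2z + 11/2y^2 - 8yz - y.
  leading term y^2z: subtract (-1/3yz)·f_1 from -y^2z + 11/2y^2 - 8yz - y → 11/2y^2 + 4/3yz^2 - 28/3yz - y
  leading term y^2: subtract (11/6y)·f_1 from 11/2y^2 + 4/3yz^2 - 28/3yz - y → 4/3yz^2 - 50/3yz + 19/3y
  leading term yz^2: subtract (4/9z^2)·f_1 from 4/3yz^2 - 50/3yz + 19/3y → -50/3yz + 19/3y - 16/9z^3 + 16/9z^2
  leading term yz: subtract (-50/9z)·f_1 from -50/3yz + 19/3y - 16/9z^3 + 16/9z^2 → 19/3y - 16/9z^3 + 24z^2 - 200/9z
  leading term y: subtract (19/9)·f_1 from 19/3y - 16/9z^3 + 24z^2 - 200/9z → -16/9z^3 + 24z^2 - 92/3z + 76/9
  leading term z^3: subtract (8/11z)·h_5 from -16/9z^3 + 24z^2 - 92/3z + 76/9 → 424/99z^2 - 140/11z + 76/9
  leading term z^2: subtract (-212/121)·h_5 from 424/99z^2 - 140/11z + 76/9 → 37868/1089z - 37868/1089
  leading term z: no divisor's leading term divides it; move 37868/1089z to the remainder.
  leading term 1: no divisor's leading term divides it; move -37868/1089 to the remainder.
  remainder 37868/1089z - 37868/1089 ≠ 0; add h_6 = 37868/1089z - 37868/1089 to the basis.

The other S-polynomials (S(f_1,f_2), S(f_1,f_4), S(f_2,f_4), S(f_3,f_4), S(f_1,h_5), S(f_2,h_5), S(f_3,h_5), S(f_4,h_5), S(f_1,h_6), S(f_2,h_6), S(f_3,h_6), S(f_4,h_6), S(h_5,h_6)) all reduce to 0 modulo the current basis, so we have a Gröbner basis.
Inter-reduce: drop elements whose leading term is divisible by another's, tail-reduce, and make monic.
Reduced Gröbner basis: {x - 1, y, z - 1}.
Label its elements g_1 = x - 1, g_2 = y, g_3 = z - 1.

Reduce p = -6z + 6 modulo G:
  leading term z: subtract (-6)·g_3 from -6z + 6 → 0
  normal form = 0.
Since the normal form is 0, p ∈ I.

-6z + 6 lies in I (it reduces to 0).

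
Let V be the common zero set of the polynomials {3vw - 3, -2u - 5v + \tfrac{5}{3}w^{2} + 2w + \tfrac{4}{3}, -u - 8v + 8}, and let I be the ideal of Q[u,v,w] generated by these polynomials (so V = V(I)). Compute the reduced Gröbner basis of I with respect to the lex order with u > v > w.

G = {u - \tfrac{40}{33}w^{2} - \tfrac{16}{11}w + \tfrac{8}{3}, v + \tfrac{5}{33}w^{2} + \tfrac{2}{11}w - \tfrac{4}{3}, w^{3} + \tfrac{6}{5}w^{2} - \tfrac{44}{5}w + \tfrac{33}{5}}

f_1 = 3vw - 3, LT = vw.
f_2 = -2u - 5v + \tfrac{5}{3}w^{2} + 2w + \tfrac{4}{3}, LT = u.
f_3 = -u - 8v + 8, LT = u.

S(f_2,f_3): lcm = u. S = -\tfrac{11}{2}v - \tfrac{5}{6}w^{2} - w + \tfrac{22}{3}.
  leading term v: no divisor's leading term divides it; move -\tfrac{11}{2}v to the remainder.
  leading term w^{2}: no divisor's leading term divides it; move -\tfrac{5}{6}w^{2} to the remainder.
  leading term w: no divisor's leading term divides it; move -w to the remainder.
  leading term 1: no divisor's leading term divides it; move \tfrac{22}{3} to the remainder.
  remainder -\tfrac{11}{2}v - \tfrac{5}{6}w^{2} - w + \tfrac{22}{3} ≠ 0; add g_4 = -\tfrac{11}{2}v - \tfrac{5}{6}w^{2} - w + \tfrac{22}{3} to the basis.

S(f_1,g_4): lcm = vw. S = -\tfrac{5}{33}w^{3} - \tfrac{2}{11}w^{2} + \tfrac{4}{3}w - 1.
  leading term w^{3}: no divisor's leading term divides it; move -\tfrac{5}{33}w^{3} to the remainder.
  leading term w^{2}: no divisor's leading term divides it; move -\tfrac{2}{11}w^{2} to the remainder.
  leading term w: no divisor's leading term divides it; move \tfrac{4}{3}w to the remainder.
  leading term 1: no divisor's leading term divides it; move -1 to the remainder.
  remainder -\tfrac{5}{33}w^{3} - \tfrac{2}{11}w^{2} + \tfrac{4}{3}w - 1 ≠ 0; add g_5 = -\tfrac{5}{33}w^{3} - \tfrac{2}{11}w^{2} + \tfrac{4}{3}w - 1 to the basis.

The other S-polynomials (S(f_1,f_2), S(f_1,f_3), S(f_2,g_4), S(f_3,g_4), S(f_1,g_5), S(f_2,g_5), S(f_3,g_5), S(g_4,g_5)) all reduce to 0 modulo the current basis, so we have a Gröbner basis.
Inter-reduce: drop elements whose leading term is divisible by another's, tail-reduce, and make monic.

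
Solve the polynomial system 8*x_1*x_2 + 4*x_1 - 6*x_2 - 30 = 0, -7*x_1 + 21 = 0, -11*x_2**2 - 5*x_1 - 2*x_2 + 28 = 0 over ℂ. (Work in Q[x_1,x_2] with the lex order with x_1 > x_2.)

{(3, 1)}

Compute a lex Gröbner basis by Buchberger's algorithm.
f_1 = 8*x_1*x_2 + 4*x_1 - 6*x_2 - 30, LT = x_1*x_2.
f_2 = -7*x_1 + 21, LT = x_1.
f_3 = -5*x_1 - 11*x_2**2 - 2*x_2 + 28, LT = x_1.

S(f_1,f_2): lcm = x_1*x_2. S = 1/2*x_1 + 9/4*x_2 - 15/4.
  reduce S modulo (f_1, f_2, f_3):
  remainder 9/4*x_2 - 9/4 ≠ 0; add h_4 = 9/4*x_2 - 9/4 to the basis.

The other S-polynomials (S(f_1,f_3), S(f_2,f_3), S(f_1,h_4), S(f_2,h_4), S(f_3,h_4)) all reduce to 0 modulo the current basis, so we have a Gröbner basis.
Inter-reduce: drop elements whose leading term is divisible by another's, tail-reduce, and make monic.
Reduced Gröbner basis: {x_1 - 3, x_2 - 1}.

From the last basis element, x_2 - 1 = 0, so x_2 takes values in {1}. Each choice, substituted upward through the basis, yields the corresponding point(s) of the solution set.
  x_2 = 1: the earlier basis element becomes x_1 - 3 = 0, giving x_1 = 3 — point (3, 1).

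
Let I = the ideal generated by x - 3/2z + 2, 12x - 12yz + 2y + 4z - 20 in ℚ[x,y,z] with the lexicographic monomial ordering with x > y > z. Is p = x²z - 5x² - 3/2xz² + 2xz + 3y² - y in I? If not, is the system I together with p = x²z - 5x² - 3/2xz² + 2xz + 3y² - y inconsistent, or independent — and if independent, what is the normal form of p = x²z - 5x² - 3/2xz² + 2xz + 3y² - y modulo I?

x²z - 5x² - 3/2xz² + 2xz + 3y² - y is independent of I; its normal form modulo I is 3y² - y - 45/4z² + 30z - 20.

First compute the reduced Gröbner basis of I by Buchberger's algorithm.
f_1 = x - 3/2z + 2, LT = x.
f_2 = 12x - 12yz + 2y + 4z - 20, LT = x.

S(f_1,f_2): lcm = x. S = yz - ⅙y - 11/6z + 11/3.
  reduce S modulo (f_1, f_2):
  remainder yz - ⅙y - 11/6z + 11/3 ≠ 0; add h_3 = yz - ⅙y - 11/6z + 11/3 to the basis.

The other S-polynomials (S(f_1,h_3), S(f_2,h_3)) all reduce to 0 modulo the current basis, so we have a Gröbner basis.
Inter-reduce: drop elements whose leading term is divisible by another's, tail-reduce, and make monic.
Reduced Gröbner basis: {x - 3/2z + 2, yz - ⅙y - 11/6z + 11/3}.
Label its elements g_1 = x - 3/2z + 2, g_2 = yz - ⅙y - 11/6z + 11/3.

Reduce p = x²z - 5x² - 3/2xz² + 2xz + 3y² - y modulo G:
  leading term x²z: subtract (xz)·g_1 from x²z - 5x² - 3/2xz² + 2xz + 3y² - y → -5x² + 3y² - y
  leading term x²: subtract (-5x)·g_1 from -5x² + 3y² - y → -15/2xz + 10x + 3y² - y
  leading term xz: subtract (-15/2z)·g_1 from -15/2xz + 10x + 3y² - y → 10x + 3y² - y - 45/4z² + 15z
  leading term x: subtract (10)·g_1 from 10x + 3y² - y - 45/4z² + 15z → 3y² - y - 45/4z² + 30z - 20
  leading term y²: no divisor's leading term divides it; move 3y² to the remainder.
  leading term y: no divisor's leading term divides it; move -y to the remainder.
  leading term z²: no divisor's leading term divides it; move -45/4z² to the remainder.
  leading term z: no divisor's leading term divides it; move 30z to the remainder.
  leading term 1: no divisor's leading term divides it; move -20 to the remainder.
  normal form = 3y² - y - 45/4z² + 30z - 20.
The normal form is nonzero, so p ∉ I. Since p minus its normal form lies in I, I + (p) = I + (r) where r = 3y² - y - 45/4z² + 30z - 20; decide whether this ideal is the whole ring.
Run Buchberger on G together with r (pairs among the g_i already reduce to 0 since G is a Gröbner basis):
g_1 = x - 3/2z + 2, LT = x.
g_2 = yz - ⅙y - 11/6z + 11/3, LT = yz.
r = 3y² - y - 45/4z² + 30z - 20, LT = y².

S(g_2,r): lcm = y²z. S = -⅙y² - 3/2yz + 11/3y + 15/4z³ - 10z² + 20/3z.
  reduce S modulo (g_1, g_2, r):
  remainder 121/36y + 15/4z³ - 85/8z² + 67/12z + 79/18 ≠ 0; add m_4 = 121/36y + 15/4z³ - 85/8z² + 67/12z + 79/18 to the basis.

S(g_2,m_4): lcm = yz. S = -⅙y - 135/121z⁴ + 765/242z³ - 201/121z² - 2279/726z + 11/3.
  reduce S modulo (g_1, g_2, r, m_4):
  remainder -135/121z⁴ + 405/121z³ - 1059/484z² - 1039/363z + 470/121 ≠ 0; add m_5 = -135/121z⁴ + 405/121z³ - 1059/484z² - 1039/363z + 470/121 to the basis.

The other S-polynomials (S(g_1,g_2), S(g_1,r), S(g_1,m_4), S(r,m_4), S(g_1,m_5), S(g_2,m_5), S(r,m_5), S(m_4,m_5)) all reduce to 0 modulo the current basis, so we have a Gröbner basis.
Inter-reduce: drop elements whose leading term is divisible by another's, tail-reduce, and make monic.
Reduced Gröbner basis: {x - 3/2z + 2, y + 135/121z³ - 765/242z² + 201/121z + 158/121, z⁴ - 3z³ + 353/180z² + 1039/405z - 94/27}.
The reduced Gröbner basis of I + (p) is {x - 3/2z + 2, y + 135/121z³ - 765/242z² + 201/121z + 158/121, z⁴ - 3z³ + 353/180z² + 1039/405z - 94/27} ≠ {1}, a proper ideal, so the enlarged system stays consistent: p is independent of I, with normal form 3y² - y - 45/4z² + 30z - 20.

The remainder on division by a Gröbner basis is unique — it is the normal form.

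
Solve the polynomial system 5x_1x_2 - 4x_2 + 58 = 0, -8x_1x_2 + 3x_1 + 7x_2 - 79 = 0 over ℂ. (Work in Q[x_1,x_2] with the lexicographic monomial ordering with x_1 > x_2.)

Compute a lex Gröbner basis by Buchberger's algorithm.
f_1 = 5x_1x_2 - 4x_2 + 58, LT = x_1x_2.
f_2 = -8x_1x_2 + 3x_1 + 7x_2 - 79, LT = x_1x_2.

S(f_1,f_2): lcm = x_1x_2. S = \tfrac{3}{8}x_1 + \tfrac{3}{40}x_2 + \tfrac{69}{40}.
  leading term x_1: no divisor's leading term divides it; move \tfrac{3}{8}x_1 to the remainder.
  leading term x_2: no divisor's leading term divides it; move \tfrac{3}{40}x_2 to the remainder.
  leading term 1: no divisor's leading term divides it; move \tfrac{69}{40} to the remainder.
  remainder \tfrac{3}{8}x_1 + \tfrac{3}{40}x_2 + \tfrac{69}{40} ≠ 0; add h_3 = \tfrac{3}{8}x_1 + \tfrac{3}{40}x_2 + \tfrac{69}{40} to the basis.

S(f_1,h_3): lcm = x_1x_2. S = -\tfrac{1}{5}x_2^{2} - \tfrac{27}{5}x_2 + \tfrac{58}{5}.
  leading term x_2^{2}: no divisor's leading term divides it; move -\tfrac{1}{5}x_2^{2} to the remainder.
  leading term x_2: no divisor's leading term divides it; move -\tfrac{27}{5}x_2 to the remainder.
  leading term 1: no divisor's leading term divides it; move \tfrac{58}{5} to the remainder.
  remainder -\tfrac{1}{5}x_2^{2} - \tfrac{27}{5}x_2 + \tfrac{58}{5} ≠ 0; add h_4 = -\tfrac{1}{5}x_2^{2} - \tfrac{27}{5}x_2 + \tfrac{58}{5} to the basis.

S(f_2,h_3): lcm = x_1x_2. S = -\tfrac{3}{8}x_1 - \tfrac{1}{5}x_2^{2} - \tfrac{219}{40}x_2 + \tfrac{79}{8}.
  leading term x_1: subtract (-1)·h_3 from -\tfrac{3}{8}x_1 - \tfrac{1}{5}x_2^{2} - \tfrac{219}{40}x_2 + \tfrac{79}{8} → -\tfrac{1}{5}x_2^{2} - \tfrac{27}{5}x_2 + \tfrac{58}{5}
  leading term x_2^{2}: subtract (1)·h_4 from -\tfrac{1}{5}x_2^{2} - \tfrac{27}{5}x_2 + \tfrac{58}{5} → 0
  remainder 0.

S(f_1,h_4): lcm = x_1x_2^{2}. S = -27x_1x_2 + 58x_1 - \tfrac{4}{5}x_2^{2} + \tfrac{58}{5}x_2.
  leading term x_1x_2: subtract (-\tfrac{27}{5})·f_1 from -27x_1x_2 + 58x_1 - \tfrac{4}{5}x_2^{2} + \tfrac{58}{5}x_2 → 58x_1 - \tfrac{4}{5}x_2^{2} - 10x_2 + \tfrac{1566}{5}
  leading term x_1: subtract (\tfrac{464}{3})·h_3 from 58x_1 - \tfrac{4}{5}x_2^{2} - 10x_2 + \tfrac{1566}{5} → -\tfrac{4}{5}x_2^{2} - \tfrac{108}{5}x_2 + \tfrac{232}{5}
  leading term x_2^{2}: subtract (4)·h_4 from -\tfrac{4}{5}x_2^{2} - \tfrac{108}{5}x_2 + \tfrac{232}{5} → 0
  remainder 0.

S(f_2,h_4): lcm = x_1x_2^{2}. S = -\tfrac{219}{8}x_1x_2 + 58x_1 - \tfrac{7}{8}x_2^{2} + \tfrac{79}{8}x_2.
  leading term x_1x_2: subtract (-\tfrac{219}{40})·f_1 from -\tfrac{219}{8}x_1x_2 + 58x_1 - \tfrac{7}{8}x_2^{2} + \tfrac{79}{8}x_2 → 58x_1 - \tfrac{7}{8}x_2^{2} - \tfrac{481}{40}x_2 + \tfrac{6351}{20}
  leading term x_1: subtract (\tfrac{464}{3})·h_3 from 58x_1 - \tfrac{7}{8}x_2^{2} - \tfrac{481}{40}x_2 + \tfrac{6351}{20} → -\tfrac{7}{8}x_2^{2} - \tfrac{189}{8}x_2 + \tfrac{203}{4}
  leading term x_2^{2}: subtract (\tfrac{35}{8})·h_4 from -\tfrac{7}{8}x_2^{2} - \tfrac{189}{8}x_2 + \tfrac{203}{4} → 0
  remainder 0.

S(h_3,h_4): leading monomials are coprime, so the S-polynomial reduces to 0 (Buchberger's first criterion).
Every S-polynomial of the final basis reduces to 0, so we have a Gröbner basis.
Inter-reduce: drop elements whose leading term is divisible by another's, tail-reduce, and make monic.
Reduced Gröbner basis: {x_1 + \tfrac{1}{5}x_2 + \tfrac{23}{5}, x_2^{2} + 27x_2 - 58}.

The lex basis is triangular: the last element involves only x_2. Solving x_2^{2} + 27x_2 - 58 = 0 gives x_2 ∈ {-29, 2}; substituting each value into the earlier elements determines the remaining variables.
  x_2 = -29: the earlier basis element becomes x_1 - \tfrac{6}{5} = 0, giving x_1 = 6/5 — point (6/5, -29).
  x_2 = 2: the earlier basis element becomes x_1 + 5 = 0, giving x_1 = -5 — point (-5, 2).
Substituting each solution back into the original system confirms all equations vanish.

{(6/5, -29), (-5, 2)}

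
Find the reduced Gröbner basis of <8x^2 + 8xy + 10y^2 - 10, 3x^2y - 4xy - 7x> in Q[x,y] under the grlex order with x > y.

G = {y^4 - 4/15y^3 + 56/45xy + 13/15y^2 - 112/45x + 4/15y - 28/15, xy^2 + 5/4y^3 + 4/3xy + 7/3x - 5/4y, x^2 + xy + 5/4y^2 - 5/4}

The reduced Gröbner basis is the canonical form of the ideal for this ordering.

f_1 = 8x^2 + 8xy + 10y^2 - 10, LT = x^2.
f_2 = 3x^2y - 4xy - 7x, LT = x^2y.

S(f_1,f_2): lcm = x^2y. S = xy^2 + 5/4y^3 + 4/3xy + 7/3x - 5/4y.
  leading term xy^2: no divisor's leading term divides it; move xy^2 to the remainder.
  leading term y^3: no divisor's leading term divides it; move 5/4y^3 to the remainder.
  leading term xy: no divisor's leading term divides it; move 4/3xy to the remainder.
  leading term x: no divisor's leading term divides it; move 7/3x to the remainder.
  leading term y: no divisor's leading term divides it; move -5/4y to the remainder.
  remainder xy^2 + 5/4y^3 + 4/3xy + 7/3x - 5/4y ≠ 0; add g_3 = xy^2 + 5/4y^3 + 4/3xy + 7/3x - 5/4y to the basis.

S(f_1,g_3): lcm = x^2y^2. S = -1/4xy^3 + 5/4y^4 - 4/3x^2y - 7/3x^2 + 5/4xy - 5/4y^2.
  leading term xy^3: subtract (-1/4y)·g_3 from -1/4xy^3 + 5/4y^4 - 4/3x^2y - 7/3x^2 + 5/4xy - 5/4y^2 → 25/16y^4 - 4/3x^2y + 1/3xy^2 - 7/3x^2 + 11/6xy - 25/16y^2
  leading term y^4: no divisor's leading term divides it; move 25/16y^4 to the remainder.
  leading term x^2y: subtract (-1/6y)·f_1 from -4/3x^2y + 1/3xy^2 - 7/3x^2 + 11/6xy - 25/16y^2 → 5/3xy^2 + 5/3y^3 - 7/3x^2 + 11/6xy - 25/16y^2 - 5/3y
  leading term xy^2: subtract (5/3)·g_3 from 5/3xy^2 + 5/3y^3 - 7/3x^2 + 11/6xy - 25/16y^2 - 5/3y → -5/12y^3 - 7/3x^2 - 7/18xy - 25/16y^2 - 35/9x + 5/12y
  leading term y^3: no divisor's leading term divides it; move -5/12y^3 to the remainder.
  leading term x^2: subtract (-7/24)·f_1 from -7/3x^2 - 7/18xy - 25/16y^2 - 35/9x + 5/12y → 35/18xy + 65/48y^2 - 35/9x + 5/12y - 35/12
  leading term xy: no divisor's leading term divides it; move 35/18xy to the remainder.
  leading term y^2: no divisor's leading term divides it; move 65/48y^2 to the remainder.
  leading term x: no divisor's leading term divides it; move -35/9x to the remainder.
  leading term y: no divisor's leading term divides it; move 5/12y to the remainder.
  leading term 1: no divisor's leading term divides it; move -35/12 to the remainder.
  remainder 25/16y^4 - 5/12y^3 + 35/18xy + 65/48y^2 - 35/9x + 5/12y - 35/12 ≠ 0; add g_4 = 25/16y^4 - 5/12y^3 + 35/18xy + 65/48y^2 - 35/9x + 5/12y - 35/12 to the basis.

The other S-polynomials (S(f_2,g_3), S(f_1,g_4), S(f_2,g_4), S(g_3,g_4)) all reduce to 0 modulo the current basis, so we have a Gröbner basis.
Inter-reduce: drop elements whose leading term is divisible by another's, tail-reduce, and make monic.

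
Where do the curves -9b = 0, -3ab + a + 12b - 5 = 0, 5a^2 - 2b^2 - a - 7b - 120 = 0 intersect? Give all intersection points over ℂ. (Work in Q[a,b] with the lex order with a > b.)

Compute a lex Gröbner basis by Buchberger's algorithm.
f_1 = -9b, LT = b.
f_2 = -3ab + a + 12b - 5, LT = ab.
f_3 = 5a^2 - a - 2b^2 - 7b - 120, LT = a^2.

S(f_1,f_2): lcm = ab. S = 1/3a + 4b - 5/3.
  reduce S modulo (f_1, f_2, f_3):
  remainder 1/3a - 5/3 ≠ 0; add h_4 = 1/3a - 5/3 to the basis.

The other S-polynomials (S(f_1,f_3), S(f_2,f_3), S(f_1,h_4), S(f_2,h_4), S(f_3,h_4)) all reduce to 0 modulo the current basis, so we have a Gröbner basis.
Inter-reduce: drop elements whose leading term is divisible by another's, tail-reduce, and make monic.
Reduced Gröbner basis: {a - 5, b}.

From the last basis element, b = 0, so b takes values in {0}. Each choice, substituted upward through the basis, yields the corresponding point(s) of the solution set.
  b = 0: the earlier basis element becomes a - 5 = 0, giving a = 5 — point (5, 0).

{(5, 0)}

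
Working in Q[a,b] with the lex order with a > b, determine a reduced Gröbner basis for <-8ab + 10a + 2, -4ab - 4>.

f_1 = -8ab + 10a + 2, LT = ab.
f_2 = -4ab - 4, LT = ab.

S(f_1,f_2): lcm = ab. S = -\tfrac{5}{4}a - \tfrac{5}{4}.
  leading term a: no divisor's leading term divides it; move -\tfrac{5}{4}a to the remainder.
  leading term 1: no divisor's leading term divides it; move -\tfrac{5}{4} to the remainder.
  remainder -\tfrac{5}{4}a - \tfrac{5}{4} ≠ 0; add g_3 = -\tfrac{5}{4}a - \tfrac{5}{4} to the basis.

S(f_1,g_3): lcm = ab. S = -\tfrac{5}{4}a - b - \tfrac{1}{4}.
  leading term a: subtract (1)·g_3 from -\tfrac{5}{4}a - b - \tfrac{1}{4} → -b + 1
  leading term b: no divisor's leading term divides it; move -b to the remainder.
  leading term 1: no divisor's leading term divides it; move 1 to the remainder.
  remainder -b + 1 ≠ 0; add g_4 = -b + 1 to the basis.

The other S-polynomials (S(f_2,g_3), S(f_1,g_4), S(f_2,g_4), S(g_3,g_4)) all reduce to 0 modulo the current basis, so we have a Gröbner basis.
Inter-reduce: drop elements whose leading term is divisible by another's, tail-reduce, and make monic.

G = {a + 1, b - 1}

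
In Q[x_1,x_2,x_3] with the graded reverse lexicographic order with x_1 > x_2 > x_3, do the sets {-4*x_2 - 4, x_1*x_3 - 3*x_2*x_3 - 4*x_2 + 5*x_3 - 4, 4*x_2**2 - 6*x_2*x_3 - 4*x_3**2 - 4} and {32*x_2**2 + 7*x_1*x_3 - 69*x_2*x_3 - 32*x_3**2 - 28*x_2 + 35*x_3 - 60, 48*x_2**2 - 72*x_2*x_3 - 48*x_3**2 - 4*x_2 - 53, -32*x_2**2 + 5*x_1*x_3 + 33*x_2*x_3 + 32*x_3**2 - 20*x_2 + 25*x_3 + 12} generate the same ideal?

Since reduced Gröbner bases are canonical representatives of ideals under a given ordering, it suffices to compute and compare them.
Buchberger on the first generating set:
f_1 = -4*x_2 - 4, LT = x_2.
f_2 = x_1*x_3 - 3*x_2*x_3 - 4*x_2 + 5*x_3 - 4, LT = x_1*x_3.
f_3 = 4*x_2**2 - 6*x_2*x_3 - 4*x_3**2 - 4, LT = x_2**2.

S(f_1,f_3): lcm = x_2**2. S = 3/2*x_2*x_3 + x_3**2 + x_2 + 1.
  reduce S modulo (f_1, f_2, f_3):
  remainder x_3**2 - 3/2*x_3 ≠ 0; add g_4 = x_3**2 - 3/2*x_3 to the basis.

The other S-polynomials (S(f_1,f_2), S(f_2,f_3), S(f_1,g_4), S(f_2,g_4), S(f_3,g_4)) all reduce to 0 modulo the current basis, so we have a Gröbner basis.
Inter-reduce: drop elements whose leading term is divisible by another's, tail-reduce, and make monic.
Reduced Gröbner basis: {x_1*x_3 + 8*x_3, x_3**2 - 3/2*x_3, x_2 + 1}.

Buchberger on the second generating set:
h_1 = 32*x_2**2 + 7*x_1*x_3 - 69*x_2*x_3 - 32*x_3**2 - 28*x_2 + 35*x_3 - 60, LT = x_2**2.
h_2 = 48*x_2**2 - 72*x_2*x_3 - 48*x_3**2 - 4*x_2 - 53, LT = x_2**2.
h_3 = -32*x_2**2 + 5*x_1*x_3 + 33*x_2*x_3 + 32*x_3**2 - 20*x_2 + 25*x_3 + 12, LT = x_2**2.

S(h_1,h_2): lcm = x_2**2. S = 7/32*x_1*x_3 - 21/32*x_2*x_3 - 19/24*x_2 + 35/32*x_3 - 37/48.
  reduce S modulo (h_1, h_2, h_3):
  remainder 7/32*x_1*x_3 - 21/32*x_2*x_3 - 19/24*x_2 + 35/32*x_3 - 37/48 ≠ 0; add k_4 = 7/32*x_1*x_3 - 21/32*x_2*x_3 - 19/24*x_2 + 35/32*x_3 - 37/48 to the basis.

S(h_1,h_3): lcm = x_2**2. S = 3/8*x_1*x_3 - 9/8*x_2*x_3 - 3/2*x_2 + 15/8*x_3 - 3/2.
  reduce S modulo (h_1, h_2, h_3, k_4):
  remainder -1/7*x_2 - 5/28 ≠ 0; add k_5 = -1/7*x_2 - 5/28 to the basis.

S(h_1,k_5): lcm = x_2**2. S = 7/32*x_1*x_3 - 69/32*x_2*x_3 - x_3**2 - 17/8*x_2 + 35/32*x_3 - 15/8.
  reduce S modulo (h_1, h_2, h_3, k_4, k_5):
  remainder -x_3**2 + 15/8*x_3 + 9/16 ≠ 0; add k_6 = -x_3**2 + 15/8*x_3 + 9/16 to the basis.

S(k_4,k_6): lcm = x_1*x_3**2. S = -3*x_2*x_3**2 + 15/8*x_1*x_3 - 76/21*x_2*x_3 + 5*x_3**2 + 9/16*x_1 - 74/21*x_3.
  reduce S modulo (h_1, h_2, h_3, k_4, k_5, k_6):
  remainder 9/16*x_1 + x_3 + 195/64 ≠ 0; add k_7 = 9/16*x_1 + x_3 + 195/64 to the basis.

The other S-polynomials (S(h_2,h_3), S(h_1,k_4), S(h_2,k_4), S(h_3,k_4), S(h_2,k_5), S(h_3,k_5), S(k_4,k_5), S(h_1,k_6), S(h_2,k_6), S(h_3,k_6), S(k_5,k_6), S(h_1,k_7), S(h_2,k_7), S(h_3,k_7), S(k_4,k_7), S(k_5,k_7), S(k_6,k_7)) all reduce to 0 modulo the current basis, so we have a Gröbner basis.
Inter-reduce: drop elements whose leading term is divisible by another's, tail-reduce, and make monic.
Reduced Gröbner basis: {x_3**2 - 15/8*x_3 - 9/16, x_1 + 16/9*x_3 + 65/12, x_2 + 5/4}.

Since the reduced bases disagree, the two ideals are not the same.
The same test decides containment: I ⊆ J iff every generator of I reduces to 0 modulo a Gröbner basis of J.

No, the ideals differ.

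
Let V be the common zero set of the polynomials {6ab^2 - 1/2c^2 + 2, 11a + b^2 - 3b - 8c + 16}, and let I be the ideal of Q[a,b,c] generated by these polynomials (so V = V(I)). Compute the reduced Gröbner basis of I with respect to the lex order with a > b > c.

G = {a + 1/11b^2 - 3/11b - 8/11c + 16/11, b^4 - 3b^3 - 8b^2c + 16b^2 + 11/12c^2 - 11/3}

f_1 = 6ab^2 - 1/2c^2 + 2, LT = ab^2.
f_2 = 11a + b^2 - 3b - 8c + 16, LT = a.

S(f_1,f_2): lcm = ab^2. S = -1/11b^4 + 3/11b^3 + 8/11b^2c - 16/11b^2 - 1/12c^2 + 1/3.
  leading term b^4: no divisor's leading term divides it; move -1/11b^4 to the remainder.
  leading term b^3: no divisor's leading term divides it; move 3/11b^3 to the remainder.
  leading term b^2c: no divisor's leading term divides it; move 8/11b^2c to the remainder.
  leading term b^2: no divisor's leading term divides it; move -16/11b^2 to the remainder.
  leading term c^2: no divisor's leading term divides it; move -1/12c^2 to the remainder.
  leading term 1: no divisor's leading term divides it; move 1/3 to the remainder.
  remainder -1/11b^4 + 3/11b^3 + 8/11b^2c - 16/11b^2 - 1/12c^2 + 1/3 ≠ 0; add g_3 = -1/11b^4 + 3/11b^3 + 8/11b^2c - 16/11b^2 - 1/12c^2 + 1/3 to the basis.

The other S-polynomials (S(f_1,g_3), S(f_2,g_3)) all reduce to 0 modulo the current basis, so we have a Gröbner basis.
Inter-reduce: drop elements whose leading term is divisible by another's, tail-reduce, and make monic.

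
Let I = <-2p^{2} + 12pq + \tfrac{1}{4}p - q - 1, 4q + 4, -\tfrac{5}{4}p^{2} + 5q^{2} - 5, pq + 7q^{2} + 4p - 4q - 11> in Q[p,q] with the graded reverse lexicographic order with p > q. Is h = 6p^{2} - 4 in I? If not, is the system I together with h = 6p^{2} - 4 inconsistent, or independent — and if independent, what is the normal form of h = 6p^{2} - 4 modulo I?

First compute the reduced Gröbner basis of I by Buchberger's algorithm.
f_1 = -2p^{2} + 12pq + \tfrac{1}{4}p - q - 1, LT = p^{2}.
f_2 = 4q + 4, LT = q.
f_3 = -\tfrac{5}{4}p^{2} + 5q^{2} - 5, LT = p^{2}.
f_4 = pq + 7q^{2} + 4p - 4q - 11, LT = pq.

S(f_1,f_3): lcm = p^{2}. S = -6pq + 4q^{2} - \tfrac{1}{8}p + \tfrac{1}{2}q - \tfrac{7}{2}.
  leading term pq: subtract (-\tfrac{3}{2}p)·f_2 from -6pq + 4q^{2} - \tfrac{1}{8}p + \tfrac{1}{2}q - \tfrac{7}{2} → 4q^{2} + \tfrac{47}{8}p + \tfrac{1}{2}q - \tfrac{7}{2}
  leading term q^{2}: subtract (q)·f_2 from 4q^{2} + \tfrac{47}{8}p + \tfrac{1}{2}q - \tfrac{7}{2} → \tfrac{47}{8}p - \tfrac{7}{2}q - \tfrac{7}{2}
  leading term p: no divisor's leading term divides it; move \tfrac{47}{8}p to the remainder.
  leading term q: subtract (-\tfrac{7}{8})·f_2 from -\tfrac{7}{2}q - \tfrac{7}{2} → 0
  remainder \tfrac{47}{8}p ≠ 0; add k_5 = \tfrac{47}{8}p to the basis.

The other S-polynomials (S(f_1,f_2), S(f_1,f_4), S(f_2,f_3), S(f_2,f_4), S(f_3,f_4), S(f_1,k_5), S(f_2,k_5), S(f_3,k_5), S(f_4,k_5)) all reduce to 0 modulo the current basis, so we have a Gröbner basis.
Inter-reduce: drop elements whose leading term is divisible by another's, tail-reduce, and make monic.
Reduced Gröbner basis: {p, q + 1}.
Label its elements g_1 = p, g_2 = q + 1.

Reduce h = 6p^{2} - 4 modulo G:
  leading term p^{2}: subtract (6p)·g_1 from 6p^{2} - 4 → -4
  leading term 1: no divisor's leading term divides it; move -4 to the remainder.
  normal form = -4.
The normal form is nonzero, so h ∉ I. Since h minus its normal form lies in I, I + (h) = I + (r) where r = -4; decide whether this ideal is the whole ring.
Here r = -4 is a nonzero constant, hence a unit: 1 ∈ I + (h), the Gröbner basis of I + (h) is {1}, and the enlarged system has no common solution — adjoining h is inconsistent.

Adjoining 6p^{2} - 4 makes the ideal the whole ring: the system is inconsistent.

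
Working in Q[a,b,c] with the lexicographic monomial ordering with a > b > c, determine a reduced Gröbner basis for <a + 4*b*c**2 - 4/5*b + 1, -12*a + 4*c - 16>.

f_1 = a + 4*b*c**2 - 4/5*b + 1, LT = a.
f_2 = -12*a + 4*c - 16, LT = a.

S(f_1,f_2): lcm = a. S = 4*b*c**2 - 4/5*b + 1/3*c - 1/3.
  reduce S modulo (f_1, f_2):
  remainder 4*b*c**2 - 4/5*b + 1/3*c - 1/3 ≠ 0; add g_3 = 4*b*c**2 - 4/5*b + 1/3*c - 1/3 to the basis.

The other S-polynomials (S(f_1,g_3), S(f_2,g_3)) all reduce to 0 modulo the current basis, so we have a Gröbner basis.
Inter-reduce: drop elements whose leading term is divisible by another's, tail-reduce, and make monic.

G = {a - 1/3*c + 4/3, b*c**2 - 1/5*b + 1/12*c - 1/12}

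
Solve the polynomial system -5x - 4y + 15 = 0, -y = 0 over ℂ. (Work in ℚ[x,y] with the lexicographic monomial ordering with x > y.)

Compute a lex Gröbner basis by Buchberger's algorithm.
f_1 = -5x - 4y + 15, LT = x.
f_2 = -y, LT = y.

The S-polynomials (S(f_1,f_2)) all reduce to 0 modulo the current basis, so we have a Gröbner basis.
Inter-reduce: drop elements whose leading term is divisible by another's, tail-reduce, and make monic.
Reduced Gröbner basis: {x - 3, y}.

Elimination: the polynomial y lies in the elimination ideal for y, so y ∈ {0}. For each such y, the remaining basis elements (now univariate) give the rest of the solution.
  y = 0: the earlier basis element becomes x - 3 = 0, giving x = 3 — point (3, 0).

{(3, 0)}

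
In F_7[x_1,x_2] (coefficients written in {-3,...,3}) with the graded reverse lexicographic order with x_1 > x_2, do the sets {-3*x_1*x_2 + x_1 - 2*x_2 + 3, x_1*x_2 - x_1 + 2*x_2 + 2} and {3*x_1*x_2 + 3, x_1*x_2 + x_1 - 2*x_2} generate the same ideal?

Since reduced Gröbner bases are canonical representatives of ideals under a given ordering, it suffices to compute and compare them.
Buchberger on the first generating set:
f_1 = -3*x_1*x_2 + x_1 - 2*x_2 + 3, LT = x_1*x_2.
f_2 = x_1*x_2 - x_1 + 2*x_2 + 2, LT = x_1*x_2.

S(f_1,f_2): lcm = x_1*x_2. S = 3*x_1 + x_2 - 3.
  leading term x_1: no divisor's leading term divides it; move 3*x_1 to the remainder.
  leading term x_2: no divisor's leading term divides it; move x_2 to the remainder.
  leading term 1: no divisor's leading term divides it; move -3 to the remainder.
  remainder 3*x_1 + x_2 - 3 ≠ 0; add g_3 = 3*x_1 + x_2 - 3 to the basis.

S(f_1,g_3): lcm = x_1*x_2. S = 2*x_2**2 + 2*x_1 - 3*x_2 - 1.
  leading term x_2**2: no divisor's leading term divides it; move 2*x_2**2 to the remainder.
  leading term x_1: subtract (3)·g_3 from 2*x_1 - 3*x_2 - 1 → x_2 + 1
  leading term x_2: no divisor's leading term divides it; move x_2 to the remainder.
  leading term 1: no divisor's leading term divides it; move 1 to the remainder.
  remainder 2*x_2**2 + x_2 + 1 ≠ 0; add g_4 = 2*x_2**2 + x_2 + 1 to the basis.

The other S-polynomials (S(f_2,g_3), S(f_1,g_4), S(f_2,g_4), S(g_3,g_4)) all reduce to 0 modulo the current basis, so we have a Gröbner basis.
Inter-reduce: drop elements whose leading term is divisible by another's, tail-reduce, and make monic.
Reduced Gröbner basis: {x_2**2 - 3*x_2 - 3, x_1 - 2*x_2 - 1}.

Buchberger on the second generating set:
h_1 = 3*x_1*x_2 + 3, LT = x_1*x_2.
h_2 = x_1*x_2 + x_1 - 2*x_2, LT = x_1*x_2.

S(h_1,h_2): lcm = x_1*x_2. S = -x_1 + 2*x_2 + 1.
  leading term x_1: no divisor's leading term divides it; move -x_1 to the remainder.
  leading term x_2: no divisor's leading term divides it; move 2*x_2 to the remainder.
  leading term 1: no divisor's leading term divides it; move 1 to the remainder.
  remainder -x_1 + 2*x_2 + 1 ≠ 0; add k_3 = -x_1 + 2*x_2 + 1 to the basis.

S(h_1,k_3): lcm = x_1*x_2. S = 2*x_2**2 + x_2 + 1.
  leading term x_2**2: no divisor's leading term divides it; move 2*x_2**2 to the remainder.
  leading term x_2: no divisor's leading term divides it; move x_2 to the remainder.
  leading term 1: no divisor's leading term divides it; move 1 to the remainder.
  remainder 2*x_2**2 + x_2 + 1 ≠ 0; add k_4 = 2*x_2**2 + x_2 + 1 to the basis.

The other S-polynomials (S(h_2,k_3), S(h_1,k_4), S(h_2,k_4), S(k_3,k_4)) all reduce to 0 modulo the current basis, so we have a Gröbner basis.
Inter-reduce: drop elements whose leading term is divisible by another's, tail-reduce, and make monic.
Reduced Gröbner basis: {x_2**2 - 3*x_2 - 3, x_1 - 2*x_2 - 1}.

These coincide, so the ideals are equal.

Yes, the ideals are equal.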